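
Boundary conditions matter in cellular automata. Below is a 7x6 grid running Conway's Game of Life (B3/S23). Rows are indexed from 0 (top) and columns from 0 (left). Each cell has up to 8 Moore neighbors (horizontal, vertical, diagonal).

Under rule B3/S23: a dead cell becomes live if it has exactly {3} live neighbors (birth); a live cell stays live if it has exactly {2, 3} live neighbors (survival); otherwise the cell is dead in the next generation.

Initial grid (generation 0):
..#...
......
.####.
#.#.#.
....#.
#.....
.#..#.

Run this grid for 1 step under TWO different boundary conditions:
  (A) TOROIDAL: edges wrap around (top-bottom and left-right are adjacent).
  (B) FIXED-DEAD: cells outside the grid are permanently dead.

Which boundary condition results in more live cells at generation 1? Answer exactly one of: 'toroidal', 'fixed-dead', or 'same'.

Under TOROIDAL boundary, generation 1:
......
.#....
.##.##
..#.#.
.#.#..
.....#
.#....
Population = 11

Under FIXED-DEAD boundary, generation 1:
......
.#....
.##.#.
..#.##
.#.#..
......
......
Population = 9

Comparison: toroidal=11, fixed-dead=9 -> toroidal

Answer: toroidal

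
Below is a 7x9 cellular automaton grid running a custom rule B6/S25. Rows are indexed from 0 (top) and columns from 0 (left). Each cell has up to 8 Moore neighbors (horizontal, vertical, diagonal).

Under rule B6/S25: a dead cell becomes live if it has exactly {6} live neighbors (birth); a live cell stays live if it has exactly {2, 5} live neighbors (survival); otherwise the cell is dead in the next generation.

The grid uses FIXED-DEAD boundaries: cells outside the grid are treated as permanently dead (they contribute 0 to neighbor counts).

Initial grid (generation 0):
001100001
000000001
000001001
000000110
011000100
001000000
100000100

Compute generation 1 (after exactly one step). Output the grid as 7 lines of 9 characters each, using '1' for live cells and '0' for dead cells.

Simulating step by step:
Generation 0 (given above): 14 live cells
Generation 1: 6 live cells
(generation 1 grid is the final answer)

Answer: 000000000
000000001
000000001
000000000
011000100
001000000
000000000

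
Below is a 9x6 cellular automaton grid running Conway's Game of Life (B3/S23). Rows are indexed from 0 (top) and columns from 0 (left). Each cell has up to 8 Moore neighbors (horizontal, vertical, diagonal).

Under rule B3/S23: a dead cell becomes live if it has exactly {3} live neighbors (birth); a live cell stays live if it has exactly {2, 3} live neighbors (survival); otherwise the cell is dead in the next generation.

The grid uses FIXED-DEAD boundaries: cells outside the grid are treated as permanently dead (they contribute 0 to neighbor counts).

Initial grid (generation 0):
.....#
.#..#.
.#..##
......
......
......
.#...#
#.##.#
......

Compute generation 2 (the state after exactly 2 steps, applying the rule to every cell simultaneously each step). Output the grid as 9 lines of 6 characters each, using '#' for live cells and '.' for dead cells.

Answer: ......
....##
....##
......
......
......
.##...
.##...
......

Derivation:
Simulating step by step:
Generation 0 (given above): 12 live cells
Generation 1: 9 live cells
......
....#.
....##
......
......
......
.##.#.
.##.#.
......
Generation 2: 8 live cells
(generation 2 grid is the final answer)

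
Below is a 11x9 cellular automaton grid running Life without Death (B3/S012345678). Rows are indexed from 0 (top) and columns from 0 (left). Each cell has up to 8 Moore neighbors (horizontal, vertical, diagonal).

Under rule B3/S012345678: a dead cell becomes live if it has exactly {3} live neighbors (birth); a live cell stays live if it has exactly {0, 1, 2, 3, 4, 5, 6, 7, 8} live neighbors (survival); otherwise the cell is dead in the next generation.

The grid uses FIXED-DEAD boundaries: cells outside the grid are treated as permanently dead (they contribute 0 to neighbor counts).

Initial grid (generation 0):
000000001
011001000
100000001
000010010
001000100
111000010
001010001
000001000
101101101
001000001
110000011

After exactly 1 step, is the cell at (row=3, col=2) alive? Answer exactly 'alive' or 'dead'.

Simulating step by step:
Generation 0 (given above): 30 live cells
Generation 1: 44 live cells
000000001
011001000
110000001
000010010
001100110
111000010
001110001
011001110
111111111
101100101
110000011

Cell (3,2) at generation 1: 0 -> dead

Answer: dead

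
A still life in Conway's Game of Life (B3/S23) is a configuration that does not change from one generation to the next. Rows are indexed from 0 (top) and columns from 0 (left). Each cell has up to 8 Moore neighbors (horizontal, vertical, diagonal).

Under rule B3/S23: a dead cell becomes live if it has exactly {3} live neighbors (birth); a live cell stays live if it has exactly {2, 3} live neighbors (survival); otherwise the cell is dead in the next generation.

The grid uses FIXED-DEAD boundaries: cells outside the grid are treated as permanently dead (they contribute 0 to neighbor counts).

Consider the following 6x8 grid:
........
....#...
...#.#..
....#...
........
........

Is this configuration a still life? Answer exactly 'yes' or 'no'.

Compute generation 1 and compare to generation 0 (given above):
Generation 1:
........
....#...
...#.#..
....#...
........
........
The grids are IDENTICAL -> still life.

Answer: yes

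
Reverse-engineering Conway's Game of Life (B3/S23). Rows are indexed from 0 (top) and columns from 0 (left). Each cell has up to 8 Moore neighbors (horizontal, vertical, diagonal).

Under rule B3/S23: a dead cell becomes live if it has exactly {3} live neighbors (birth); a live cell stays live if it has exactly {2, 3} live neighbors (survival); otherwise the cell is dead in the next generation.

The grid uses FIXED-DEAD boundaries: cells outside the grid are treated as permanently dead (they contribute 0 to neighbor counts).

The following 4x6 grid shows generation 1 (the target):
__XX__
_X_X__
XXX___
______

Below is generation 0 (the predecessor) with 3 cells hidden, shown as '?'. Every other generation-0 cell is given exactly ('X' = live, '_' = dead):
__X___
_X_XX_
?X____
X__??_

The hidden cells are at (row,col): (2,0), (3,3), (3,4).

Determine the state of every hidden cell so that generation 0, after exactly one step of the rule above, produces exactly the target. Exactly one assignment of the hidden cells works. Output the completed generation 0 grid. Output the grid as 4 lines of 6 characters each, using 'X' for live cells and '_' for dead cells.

Hidden generation-0 cells (in order): (2,0), (3,3), (3,4).
A hidden cell only influences target cells in its own 3x3 neighborhood. Try each of the 2^3 = 8 assignments, step the completed generation 0 forward once under B3/S23, and compare with the target:
  (2,0)=_ (3,3)=_ (3,4)=_ -> step reproduces the target at every cell -> ACCEPT
  (2,0)=_ (3,3)=_ (3,4)=X -> step gives (2,3)='X' but target has '_' -> reject
  (2,0)=_ (3,3)=X (3,4)=_ -> step gives (2,2)='_' but target has 'X' -> reject
  (2,0)=_ (3,3)=X (3,4)=X -> step gives (2,2)='_' but target has 'X' -> reject
  (2,0)=X (3,3)=_ (3,4)=_ -> step gives (1,0)='X' but target has '_' -> reject
  (2,0)=X (3,3)=_ (3,4)=X -> step gives (1,0)='X' but target has '_' -> reject
  (2,0)=X (3,3)=X (3,4)=_ -> step gives (1,0)='X' but target has '_' -> reject
  (2,0)=X (3,3)=X (3,4)=X -> step gives (1,0)='X' but target has '_' -> reject
Unique solution: (2,0)=dead, (3,3)=dead, (3,4)=dead.
Check: live-neighbor counts of every cell in the completed generation 0:
122321
224211
323221
121000
Applying B3/S23 to generation 0 with these counts gives:
__XX__
_X_X__
XXX___
______
which matches the target exactly.

Answer: __X___
_X_XX_
_X____
X_____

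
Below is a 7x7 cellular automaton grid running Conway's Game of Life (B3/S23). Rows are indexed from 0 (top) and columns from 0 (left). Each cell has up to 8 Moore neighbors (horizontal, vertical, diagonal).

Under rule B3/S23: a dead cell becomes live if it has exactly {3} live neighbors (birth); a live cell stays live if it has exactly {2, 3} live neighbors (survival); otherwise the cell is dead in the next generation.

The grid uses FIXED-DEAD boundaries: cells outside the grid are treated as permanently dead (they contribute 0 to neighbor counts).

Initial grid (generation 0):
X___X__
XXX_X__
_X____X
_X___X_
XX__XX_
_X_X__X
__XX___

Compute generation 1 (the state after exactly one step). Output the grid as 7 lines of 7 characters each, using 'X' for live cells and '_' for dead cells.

Simulating step by step:
Generation 0 (given above): 19 live cells
Generation 1: 23 live cells
(generation 1 grid is the final answer)

Answer: X__X___
X_XX_X_
_____X_
_XX_XXX
XX__XXX
XX_X_X_
__XX___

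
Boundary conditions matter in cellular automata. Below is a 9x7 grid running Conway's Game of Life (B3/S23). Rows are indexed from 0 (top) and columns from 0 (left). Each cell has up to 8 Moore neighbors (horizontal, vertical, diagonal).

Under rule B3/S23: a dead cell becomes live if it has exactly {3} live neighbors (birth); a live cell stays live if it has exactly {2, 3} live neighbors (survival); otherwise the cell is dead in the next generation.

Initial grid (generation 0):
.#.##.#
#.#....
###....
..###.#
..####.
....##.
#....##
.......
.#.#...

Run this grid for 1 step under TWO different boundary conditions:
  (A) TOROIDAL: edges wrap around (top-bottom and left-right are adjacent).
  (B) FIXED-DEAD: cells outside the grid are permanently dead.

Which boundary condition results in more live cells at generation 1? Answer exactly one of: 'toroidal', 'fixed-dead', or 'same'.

Answer: toroidal

Derivation:
Under TOROIDAL boundary, generation 1:
.#.##..
......#
#.....#
#.....#
..#...#
.......
....###
#.....#
#..##..
Population = 18

Under FIXED-DEAD boundary, generation 1:
.###...
#......
#......
.......
..#...#
.......
....###
.......
.......
Population = 10

Comparison: toroidal=18, fixed-dead=10 -> toroidal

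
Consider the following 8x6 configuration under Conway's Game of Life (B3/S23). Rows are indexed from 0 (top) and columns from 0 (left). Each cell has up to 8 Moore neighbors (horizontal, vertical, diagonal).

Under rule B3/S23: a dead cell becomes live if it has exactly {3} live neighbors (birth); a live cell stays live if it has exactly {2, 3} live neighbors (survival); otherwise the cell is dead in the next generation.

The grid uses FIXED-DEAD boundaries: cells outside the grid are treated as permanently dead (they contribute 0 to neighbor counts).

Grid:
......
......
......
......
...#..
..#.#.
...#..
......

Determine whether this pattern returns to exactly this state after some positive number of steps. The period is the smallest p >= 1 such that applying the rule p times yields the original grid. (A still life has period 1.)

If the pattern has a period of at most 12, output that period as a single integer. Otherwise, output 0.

Simulating and comparing each generation to the original:
Gen 0 (original, given above): 4 live cells
Gen 1: 4 live cells, MATCHES original -> period = 1

Answer: 1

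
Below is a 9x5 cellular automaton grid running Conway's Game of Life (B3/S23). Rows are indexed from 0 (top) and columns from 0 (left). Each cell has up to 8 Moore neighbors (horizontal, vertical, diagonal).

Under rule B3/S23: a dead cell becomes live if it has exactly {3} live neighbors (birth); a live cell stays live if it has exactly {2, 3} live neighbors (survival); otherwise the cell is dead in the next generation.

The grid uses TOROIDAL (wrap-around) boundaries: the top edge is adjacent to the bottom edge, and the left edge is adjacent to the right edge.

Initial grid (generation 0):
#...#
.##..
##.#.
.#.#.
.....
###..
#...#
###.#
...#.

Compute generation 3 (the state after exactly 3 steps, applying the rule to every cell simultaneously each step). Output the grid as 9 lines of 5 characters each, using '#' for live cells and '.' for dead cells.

Answer: .....
.....
.....
.....
.##.#
##...
....#
.###.
.##..

Derivation:
Simulating step by step:
Generation 0 (given above): 19 live cells
Generation 1: 21 live cells
#####
..##.
#..##
##..#
#....
##..#
.....
.##..
..##.
Generation 2: 10 live cells
#....
.....
.....
.#.#.
.....
##..#
..#..
.###.
.....
Generation 3: 11 live cells
(generation 3 grid is the final answer)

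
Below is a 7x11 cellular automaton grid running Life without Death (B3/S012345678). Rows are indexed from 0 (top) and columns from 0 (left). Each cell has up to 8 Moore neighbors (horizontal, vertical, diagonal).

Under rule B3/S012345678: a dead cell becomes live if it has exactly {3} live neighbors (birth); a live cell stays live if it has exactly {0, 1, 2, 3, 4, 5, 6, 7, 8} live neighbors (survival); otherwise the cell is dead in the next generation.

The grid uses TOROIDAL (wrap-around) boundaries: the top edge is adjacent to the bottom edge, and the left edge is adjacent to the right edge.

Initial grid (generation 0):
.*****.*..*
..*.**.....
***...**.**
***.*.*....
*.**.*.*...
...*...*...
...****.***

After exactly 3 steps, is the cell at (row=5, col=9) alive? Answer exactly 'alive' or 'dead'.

Simulating step by step:
Generation 0 (given above): 36 live cells
Generation 1: 46 live cells
******.**.*
..*.**.***.
***.*.**.**
***.*.*.*..
*.**.*.*...
...*...*.**
*..****.***
Generation 2: 49 live cells
******.**.*
..*.**.***.
***.*.**.**
***.*.*.**.
*.**.*.*.*.
.*.*...*.**
*..****.***
Generation 3: 49 live cells
******.**.*
..*.**.***.
***.*.**.**
***.*.*.**.
*.**.*.*.*.
.*.*...*.**
*..****.***

Cell (5,9) at generation 3: 1 -> alive

Answer: alive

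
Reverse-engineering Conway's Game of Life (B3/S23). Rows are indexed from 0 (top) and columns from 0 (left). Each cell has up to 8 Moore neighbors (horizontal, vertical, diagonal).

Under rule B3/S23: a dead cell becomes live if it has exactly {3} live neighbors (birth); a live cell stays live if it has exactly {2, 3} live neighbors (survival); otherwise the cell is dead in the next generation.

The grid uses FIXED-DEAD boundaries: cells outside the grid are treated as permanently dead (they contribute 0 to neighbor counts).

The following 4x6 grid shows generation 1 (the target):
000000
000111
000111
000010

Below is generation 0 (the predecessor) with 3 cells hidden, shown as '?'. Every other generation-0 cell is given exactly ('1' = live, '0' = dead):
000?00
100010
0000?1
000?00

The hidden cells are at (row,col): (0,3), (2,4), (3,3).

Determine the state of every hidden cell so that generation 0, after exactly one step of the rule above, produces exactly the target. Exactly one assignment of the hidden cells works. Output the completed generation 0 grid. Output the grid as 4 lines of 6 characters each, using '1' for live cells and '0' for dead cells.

Answer: 000100
100010
000011
000100

Derivation:
Hidden generation-0 cells (in order): (0,3), (2,4), (3,3).
A hidden cell only influences target cells in its own 3x3 neighborhood. Try each of the 2^3 = 8 assignments, step the completed generation 0 forward once under B3/S23, and compare with the target:
  (0,3)=0 (2,4)=0 (3,3)=0 -> step gives (1,3)='0' but target has '1' -> reject
  (0,3)=0 (2,4)=0 (3,3)=1 -> step gives (1,3)='0' but target has '1' -> reject
  (0,3)=0 (2,4)=1 (3,3)=0 -> step gives (1,3)='0' but target has '1' -> reject
  (0,3)=0 (2,4)=1 (3,3)=1 -> step gives (1,3)='0' but target has '1' -> reject
  (0,3)=1 (2,4)=0 (3,3)=0 -> step gives (1,3)='0' but target has '1' -> reject
  (0,3)=1 (2,4)=0 (3,3)=1 -> step gives (1,3)='0' but target has '1' -> reject
  (0,3)=1 (2,4)=1 (3,3)=0 -> step gives (2,3)='0' but target has '1' -> reject
  (0,3)=1 (2,4)=1 (3,3)=1 -> step reproduces the target at every cell -> ACCEPT
Unique solution: (0,3)=live, (2,4)=live, (3,3)=live.
Check: live-neighbor counts of every cell in the completed generation 0:
111121
011333
111332
001132
Applying B3/S23 to generation 0 with these counts gives:
000000
000111
000111
000010
which matches the target exactly.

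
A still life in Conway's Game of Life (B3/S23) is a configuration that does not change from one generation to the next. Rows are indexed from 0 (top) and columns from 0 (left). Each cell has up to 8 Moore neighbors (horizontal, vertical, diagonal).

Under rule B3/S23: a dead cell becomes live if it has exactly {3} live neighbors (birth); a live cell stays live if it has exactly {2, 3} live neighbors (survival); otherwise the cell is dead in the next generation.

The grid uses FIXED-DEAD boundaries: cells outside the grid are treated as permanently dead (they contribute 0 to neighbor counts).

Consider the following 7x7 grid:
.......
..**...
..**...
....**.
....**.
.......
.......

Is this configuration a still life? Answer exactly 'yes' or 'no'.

Answer: no

Derivation:
Compute generation 1 and compare to generation 0 (given above):
Generation 1:
.......
..**...
..*....
.....*.
....**.
.......
.......
Cell (2,3) differs: gen0=1 vs gen1=0 -> NOT a still life.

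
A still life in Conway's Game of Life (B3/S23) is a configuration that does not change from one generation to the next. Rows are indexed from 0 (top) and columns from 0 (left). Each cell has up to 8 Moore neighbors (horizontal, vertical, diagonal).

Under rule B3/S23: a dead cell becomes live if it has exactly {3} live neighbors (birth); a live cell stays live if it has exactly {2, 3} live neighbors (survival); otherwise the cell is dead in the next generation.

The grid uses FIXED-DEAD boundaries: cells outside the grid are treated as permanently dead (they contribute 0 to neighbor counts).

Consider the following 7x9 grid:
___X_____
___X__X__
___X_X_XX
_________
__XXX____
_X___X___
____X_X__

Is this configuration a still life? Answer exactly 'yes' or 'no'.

Compute generation 1 and compare to generation 0 (given above):
Generation 1:
_________
__XX__XX_
____X_XX_
__X______
__XXX____
__X__X___
_____X___
Cell (0,3) differs: gen0=1 vs gen1=0 -> NOT a still life.

Answer: no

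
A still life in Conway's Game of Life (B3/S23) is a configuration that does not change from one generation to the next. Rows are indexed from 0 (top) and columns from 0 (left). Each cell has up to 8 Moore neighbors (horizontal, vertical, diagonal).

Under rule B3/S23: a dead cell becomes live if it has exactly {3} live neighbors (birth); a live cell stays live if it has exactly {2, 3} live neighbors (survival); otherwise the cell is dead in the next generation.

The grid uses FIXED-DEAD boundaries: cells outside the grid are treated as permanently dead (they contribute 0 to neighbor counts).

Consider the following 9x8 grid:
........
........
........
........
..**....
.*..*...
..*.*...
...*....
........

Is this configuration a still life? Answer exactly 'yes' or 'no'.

Compute generation 1 and compare to generation 0 (given above):
Generation 1:
........
........
........
........
..**....
.*..*...
..*.*...
...*....
........
The grids are IDENTICAL -> still life.

Answer: yes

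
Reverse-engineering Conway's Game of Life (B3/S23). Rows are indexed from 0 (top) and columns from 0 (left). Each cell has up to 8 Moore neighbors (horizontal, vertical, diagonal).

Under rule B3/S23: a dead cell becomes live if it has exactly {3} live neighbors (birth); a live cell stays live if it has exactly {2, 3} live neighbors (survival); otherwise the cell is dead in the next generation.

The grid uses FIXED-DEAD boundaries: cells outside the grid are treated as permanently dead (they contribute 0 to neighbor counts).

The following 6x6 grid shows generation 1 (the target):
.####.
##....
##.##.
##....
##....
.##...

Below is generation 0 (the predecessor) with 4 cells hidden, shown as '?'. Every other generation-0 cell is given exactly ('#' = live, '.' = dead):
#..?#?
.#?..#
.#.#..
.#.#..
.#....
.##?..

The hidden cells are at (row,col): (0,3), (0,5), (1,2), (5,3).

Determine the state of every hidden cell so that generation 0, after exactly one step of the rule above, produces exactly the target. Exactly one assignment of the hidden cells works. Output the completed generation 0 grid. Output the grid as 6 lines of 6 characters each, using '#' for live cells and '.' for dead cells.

Hidden generation-0 cells (in order): (0,3), (0,5), (1,2), (5,3).
A hidden cell only influences target cells in its own 3x3 neighborhood. Try each of the 2^4 = 16 assignments, step the completed generation 0 forward once under B3/S23, and compare with the target:
  (0,3)=. (0,5)=. (1,2)=. (5,3)=. -> step gives (0,1)='.' but target has '#' -> reject
  (0,3)=. (0,5)=. (1,2)=. (5,3)=# -> step gives (0,1)='.' but target has '#' -> reject
  (0,3)=. (0,5)=. (1,2)=# (5,3)=. -> step gives (0,2)='.' but target has '#' -> reject
  (0,3)=. (0,5)=. (1,2)=# (5,3)=# -> step gives (0,2)='.' but target has '#' -> reject
  (0,3)=. (0,5)=# (1,2)=. (5,3)=. -> step gives (0,1)='.' but target has '#' -> reject
  (0,3)=. (0,5)=# (1,2)=. (5,3)=# -> step gives (0,1)='.' but target has '#' -> reject
  (0,3)=. (0,5)=# (1,2)=# (5,3)=. -> step gives (0,2)='.' but target has '#' -> reject
  (0,3)=. (0,5)=# (1,2)=# (5,3)=# -> step gives (0,2)='.' but target has '#' -> reject
  (0,3)=# (0,5)=. (1,2)=. (5,3)=. -> step gives (0,1)='.' but target has '#' -> reject
  (0,3)=# (0,5)=. (1,2)=. (5,3)=# -> step gives (0,1)='.' but target has '#' -> reject
  (0,3)=# (0,5)=. (1,2)=# (5,3)=. -> step reproduces the target at every cell -> ACCEPT
  (0,3)=# (0,5)=. (1,2)=# (5,3)=# -> step gives (4,3)='#' but target has '.' -> reject
  (0,3)=# (0,5)=# (1,2)=. (5,3)=. -> step gives (0,1)='.' but target has '#' -> reject
  (0,3)=# (0,5)=# (1,2)=. (5,3)=# -> step gives (0,1)='.' but target has '#' -> reject
  (0,3)=# (0,5)=# (1,2)=# (5,3)=. -> step gives (0,5)='#' but target has '.' -> reject
  (0,3)=# (0,5)=# (1,2)=# (5,3)=# -> step gives (0,5)='#' but target has '.' -> reject
Unique solution: (0,3)=live, (0,5)=dead, (1,2)=live, (5,3)=dead.
Check: live-neighbor counts of every cell in the completed generation 0:
133222
334441
336231
325120
335210
222100
Applying B3/S23 to generation 0 with these counts gives:
.####.
##....
##.##.
##....
##....
.##...
which matches the target exactly.

Answer: #..##.
.##..#
.#.#..
.#.#..
.#....
.##...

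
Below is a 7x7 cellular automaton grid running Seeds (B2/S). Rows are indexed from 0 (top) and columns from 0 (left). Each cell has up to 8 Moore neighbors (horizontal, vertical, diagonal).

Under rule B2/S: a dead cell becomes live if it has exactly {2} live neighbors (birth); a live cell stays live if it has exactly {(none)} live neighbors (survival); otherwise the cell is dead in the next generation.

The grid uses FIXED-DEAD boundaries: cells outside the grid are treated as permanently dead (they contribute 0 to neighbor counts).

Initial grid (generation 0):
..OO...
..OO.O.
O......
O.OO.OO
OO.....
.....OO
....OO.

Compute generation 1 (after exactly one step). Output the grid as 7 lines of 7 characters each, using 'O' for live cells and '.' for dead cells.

Answer: .O.....
.......
.......
....O..
...O...
OO.....
.......

Derivation:
Simulating step by step:
Generation 0 (given above): 17 live cells
Generation 1: 5 live cells
(generation 1 grid is the final answer)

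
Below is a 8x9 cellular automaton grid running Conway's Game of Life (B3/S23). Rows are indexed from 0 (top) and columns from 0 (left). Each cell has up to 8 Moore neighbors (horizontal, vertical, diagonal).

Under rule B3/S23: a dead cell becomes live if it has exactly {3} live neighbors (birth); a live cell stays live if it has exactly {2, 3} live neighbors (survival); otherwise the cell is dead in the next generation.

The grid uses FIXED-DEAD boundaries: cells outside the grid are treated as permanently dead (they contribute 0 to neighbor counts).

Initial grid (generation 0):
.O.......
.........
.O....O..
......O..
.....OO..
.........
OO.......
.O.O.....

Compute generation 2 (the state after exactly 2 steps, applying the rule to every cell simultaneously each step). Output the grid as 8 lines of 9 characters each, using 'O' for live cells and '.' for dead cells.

Simulating step by step:
Generation 0 (given above): 10 live cells
Generation 1: 10 live cells
.........
.........
.........
......OO.
.....OO..
.........
OOO......
OOO......
Generation 2: 11 live cells
(generation 2 grid is the final answer)

Answer: .........
.........
.........
.....OOO.
.....OOO.
.O.......
O.O......
O.O......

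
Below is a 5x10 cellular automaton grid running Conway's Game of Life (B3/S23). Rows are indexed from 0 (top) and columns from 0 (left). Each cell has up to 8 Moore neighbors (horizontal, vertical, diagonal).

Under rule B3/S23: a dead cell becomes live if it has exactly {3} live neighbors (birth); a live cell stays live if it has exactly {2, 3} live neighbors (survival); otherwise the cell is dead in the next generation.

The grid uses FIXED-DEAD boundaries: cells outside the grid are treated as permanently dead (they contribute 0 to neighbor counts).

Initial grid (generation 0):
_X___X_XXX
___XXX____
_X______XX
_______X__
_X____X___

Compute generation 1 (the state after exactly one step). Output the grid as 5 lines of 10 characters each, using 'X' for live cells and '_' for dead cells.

Simulating step by step:
Generation 0 (given above): 14 live cells
Generation 1: 12 live cells
(generation 1 grid is the final answer)

Answer: _____XX_X_
__X_XXXX__
____X___X_
_______XX_
__________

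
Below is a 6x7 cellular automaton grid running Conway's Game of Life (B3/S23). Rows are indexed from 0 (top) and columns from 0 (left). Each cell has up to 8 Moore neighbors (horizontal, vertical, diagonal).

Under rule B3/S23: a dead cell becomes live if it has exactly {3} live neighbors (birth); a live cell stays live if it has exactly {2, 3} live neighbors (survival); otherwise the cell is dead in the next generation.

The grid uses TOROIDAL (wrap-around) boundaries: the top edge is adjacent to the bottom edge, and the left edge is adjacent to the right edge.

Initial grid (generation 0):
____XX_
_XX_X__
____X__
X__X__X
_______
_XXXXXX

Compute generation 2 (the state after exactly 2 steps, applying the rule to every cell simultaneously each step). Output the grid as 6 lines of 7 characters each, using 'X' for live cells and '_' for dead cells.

Simulating step by step:
Generation 0 (given above): 15 live cells
Generation 1: 12 live cells
X_____X
____X__
XXX_XX_
_______
_X_____
__XX__X
Generation 2: 16 live cells
(generation 2 grid is the final answer)

Answer: X__X_XX
___XX__
_X_XXX_
X_X____
__X____
_XX___X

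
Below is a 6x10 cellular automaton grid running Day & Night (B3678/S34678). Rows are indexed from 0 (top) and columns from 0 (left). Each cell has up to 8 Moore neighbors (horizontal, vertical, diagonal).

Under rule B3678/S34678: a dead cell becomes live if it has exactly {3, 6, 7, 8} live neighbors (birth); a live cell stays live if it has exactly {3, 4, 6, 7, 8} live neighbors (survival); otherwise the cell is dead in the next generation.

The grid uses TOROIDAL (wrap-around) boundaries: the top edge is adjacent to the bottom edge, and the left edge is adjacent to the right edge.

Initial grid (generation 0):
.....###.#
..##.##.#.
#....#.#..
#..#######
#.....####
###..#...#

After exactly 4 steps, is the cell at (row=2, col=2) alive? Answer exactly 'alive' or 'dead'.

Answer: dead

Derivation:
Simulating step by step:
Generation 0 (given above): 30 live cells
Generation 1: 29 live cells
...#.#.#.#
.....##.##
.##.#.#...
##..######
#.##....##
.#...##.#.
Generation 2: 27 live cells
#....###.#
#.##.##.#.
.#.###.#..
....#####.
..#....#.#
...#..#.#.
Generation 3: 27 live cells
.###.#...#
#.###.#.#.
...####..#
..#.##.##.
...##.....
#....##.#.
Generation 4: 27 live cells
.###.#..##
#..#####..
.#.####..#
...##.....
...##...##
.#...#...#

Cell (2,2) at generation 4: 0 -> dead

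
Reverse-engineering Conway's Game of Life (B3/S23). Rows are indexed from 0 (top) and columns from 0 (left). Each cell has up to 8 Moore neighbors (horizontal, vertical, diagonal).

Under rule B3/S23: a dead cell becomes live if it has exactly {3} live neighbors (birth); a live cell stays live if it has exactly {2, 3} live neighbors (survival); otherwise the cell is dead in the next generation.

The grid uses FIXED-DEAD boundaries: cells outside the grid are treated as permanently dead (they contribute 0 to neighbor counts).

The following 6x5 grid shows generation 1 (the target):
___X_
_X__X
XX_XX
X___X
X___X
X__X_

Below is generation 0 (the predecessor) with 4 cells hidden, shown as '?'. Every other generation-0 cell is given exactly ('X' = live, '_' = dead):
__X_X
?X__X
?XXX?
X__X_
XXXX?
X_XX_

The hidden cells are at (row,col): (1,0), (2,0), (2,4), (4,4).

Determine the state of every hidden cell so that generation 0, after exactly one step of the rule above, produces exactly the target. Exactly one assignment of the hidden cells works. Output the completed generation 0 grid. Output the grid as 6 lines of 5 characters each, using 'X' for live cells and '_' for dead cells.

Hidden generation-0 cells (in order): (1,0), (2,0), (2,4), (4,4).
A hidden cell only influences target cells in its own 3x3 neighborhood. Try each of the 2^4 = 16 assignments, step the completed generation 0 forward once under B3/S23, and compare with the target:
  (1,0)=_ (2,0)=_ (2,4)=_ (4,4)=_ -> step reproduces the target at every cell -> ACCEPT
  (1,0)=_ (2,0)=_ (2,4)=_ (4,4)=X -> step gives (3,4)='_' but target has 'X' -> reject
  (1,0)=_ (2,0)=_ (2,4)=X (4,4)=_ -> step gives (2,3)='_' but target has 'X' -> reject
  (1,0)=_ (2,0)=_ (2,4)=X (4,4)=X -> step gives (2,3)='_' but target has 'X' -> reject
  (1,0)=_ (2,0)=X (2,4)=_ (4,4)=_ -> step gives (1,0)='X' but target has '_' -> reject
  (1,0)=_ (2,0)=X (2,4)=_ (4,4)=X -> step gives (1,0)='X' but target has '_' -> reject
  (1,0)=_ (2,0)=X (2,4)=X (4,4)=_ -> step gives (1,0)='X' but target has '_' -> reject
  (1,0)=_ (2,0)=X (2,4)=X (4,4)=X -> step gives (1,0)='X' but target has '_' -> reject
  (1,0)=X (2,0)=_ (2,4)=_ (4,4)=_ -> step gives (0,1)='X' but target has '_' -> reject
  (1,0)=X (2,0)=_ (2,4)=_ (4,4)=X -> step gives (0,1)='X' but target has '_' -> reject
  (1,0)=X (2,0)=_ (2,4)=X (4,4)=_ -> step gives (0,1)='X' but target has '_' -> reject
  (1,0)=X (2,0)=_ (2,4)=X (4,4)=X -> step gives (0,1)='X' but target has '_' -> reject
  (1,0)=X (2,0)=X (2,4)=_ (4,4)=_ -> step gives (0,1)='X' but target has '_' -> reject
  (1,0)=X (2,0)=X (2,4)=_ (4,4)=X -> step gives (0,1)='X' but target has '_' -> reject
  (1,0)=X (2,0)=X (2,4)=X (4,4)=_ -> step gives (0,1)='X' but target has '_' -> reject
  (1,0)=X (2,0)=X (2,4)=X (4,4)=X -> step gives (0,1)='X' but target has '_' -> reject
Unique solution: (1,0)=dead, (2,0)=dead, (2,4)=dead, (4,4)=dead.
Check: live-neighbor counts of every cell in the completed generation 0:
12131
23552
33433
36743
35543
25432
Applying B3/S23 to generation 0 with these counts gives:
___X_
_X__X
XX_XX
X___X
X___X
X__X_
which matches the target exactly.

Answer: __X_X
_X__X
_XXX_
X__X_
XXXX_
X_XX_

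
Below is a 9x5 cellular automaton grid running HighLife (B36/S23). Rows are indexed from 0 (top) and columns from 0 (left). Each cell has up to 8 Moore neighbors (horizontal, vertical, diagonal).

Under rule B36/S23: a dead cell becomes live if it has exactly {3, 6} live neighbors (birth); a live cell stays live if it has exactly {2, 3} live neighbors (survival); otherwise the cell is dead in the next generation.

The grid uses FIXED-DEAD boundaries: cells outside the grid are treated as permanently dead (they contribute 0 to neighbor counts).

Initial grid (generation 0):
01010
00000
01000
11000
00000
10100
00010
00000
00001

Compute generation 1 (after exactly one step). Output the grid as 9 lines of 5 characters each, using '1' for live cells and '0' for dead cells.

Answer: 00000
00100
11000
11000
10000
00000
00000
00000
00000

Derivation:
Simulating step by step:
Generation 0 (given above): 9 live cells
Generation 1: 6 live cells
(generation 1 grid is the final answer)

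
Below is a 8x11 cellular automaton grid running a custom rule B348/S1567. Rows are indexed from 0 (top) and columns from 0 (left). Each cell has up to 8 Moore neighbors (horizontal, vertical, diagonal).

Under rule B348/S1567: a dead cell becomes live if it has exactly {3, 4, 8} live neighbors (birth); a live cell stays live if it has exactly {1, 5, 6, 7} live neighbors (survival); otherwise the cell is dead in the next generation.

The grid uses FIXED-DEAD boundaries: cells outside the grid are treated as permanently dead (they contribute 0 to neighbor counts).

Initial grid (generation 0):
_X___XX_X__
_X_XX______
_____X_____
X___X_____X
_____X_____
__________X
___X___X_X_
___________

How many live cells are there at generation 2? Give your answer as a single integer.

Simulating step by step:
Generation 0 (given above): 16 live cells
Generation 1: 15 live cells
_XX_X_X____
_XXX_XX____
___XX______
_____X_____
_____X_____
__________X
_________X_
___________
Generation 2: 11 live cells
___X_X_____
__XX_______
__X__XX____
____X______
_____X_____
__________X
_________X_
___________
Population at generation 2: 11

Answer: 11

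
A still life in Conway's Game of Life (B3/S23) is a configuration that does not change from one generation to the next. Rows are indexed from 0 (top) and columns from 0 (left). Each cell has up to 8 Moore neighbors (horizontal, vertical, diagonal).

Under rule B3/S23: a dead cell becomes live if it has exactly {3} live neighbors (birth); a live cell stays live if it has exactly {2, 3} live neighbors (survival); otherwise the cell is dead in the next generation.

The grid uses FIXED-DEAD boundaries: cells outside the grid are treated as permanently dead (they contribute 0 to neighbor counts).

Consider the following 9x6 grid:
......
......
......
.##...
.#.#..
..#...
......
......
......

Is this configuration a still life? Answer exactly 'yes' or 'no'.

Answer: yes

Derivation:
Compute generation 1 and compare to generation 0 (given above):
Generation 1:
......
......
......
.##...
.#.#..
..#...
......
......
......
The grids are IDENTICAL -> still life.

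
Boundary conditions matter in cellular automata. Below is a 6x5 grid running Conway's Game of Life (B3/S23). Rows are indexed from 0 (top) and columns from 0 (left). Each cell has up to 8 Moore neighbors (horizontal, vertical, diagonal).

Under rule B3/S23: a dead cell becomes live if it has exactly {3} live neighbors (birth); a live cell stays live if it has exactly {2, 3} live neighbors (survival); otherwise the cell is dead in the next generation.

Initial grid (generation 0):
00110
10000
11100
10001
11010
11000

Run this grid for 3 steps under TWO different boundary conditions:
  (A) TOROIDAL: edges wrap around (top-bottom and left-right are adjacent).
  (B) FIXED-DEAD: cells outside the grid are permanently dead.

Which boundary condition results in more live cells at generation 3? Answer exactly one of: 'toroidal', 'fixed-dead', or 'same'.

Under TOROIDAL boundary, generation 3:
10000
01011
00101
00101
01101
00000
Population = 11

Under FIXED-DEAD boundary, generation 3:
00000
00000
00000
00000
01110
01110
Population = 6

Comparison: toroidal=11, fixed-dead=6 -> toroidal

Answer: toroidal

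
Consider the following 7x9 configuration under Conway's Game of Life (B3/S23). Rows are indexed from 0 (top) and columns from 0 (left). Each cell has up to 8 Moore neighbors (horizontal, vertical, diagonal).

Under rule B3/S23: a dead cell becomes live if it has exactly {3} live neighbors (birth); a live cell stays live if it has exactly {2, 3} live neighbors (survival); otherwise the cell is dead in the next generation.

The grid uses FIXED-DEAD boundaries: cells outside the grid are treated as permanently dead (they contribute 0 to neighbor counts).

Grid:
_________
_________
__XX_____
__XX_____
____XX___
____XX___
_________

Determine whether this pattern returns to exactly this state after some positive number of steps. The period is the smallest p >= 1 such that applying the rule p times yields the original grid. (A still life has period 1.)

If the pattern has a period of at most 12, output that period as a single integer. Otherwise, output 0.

Answer: 2

Derivation:
Simulating and comparing each generation to the original:
Gen 0 (original, given above): 8 live cells
Gen 1: 6 live cells, differs from original
Gen 2: 8 live cells, MATCHES original -> period = 2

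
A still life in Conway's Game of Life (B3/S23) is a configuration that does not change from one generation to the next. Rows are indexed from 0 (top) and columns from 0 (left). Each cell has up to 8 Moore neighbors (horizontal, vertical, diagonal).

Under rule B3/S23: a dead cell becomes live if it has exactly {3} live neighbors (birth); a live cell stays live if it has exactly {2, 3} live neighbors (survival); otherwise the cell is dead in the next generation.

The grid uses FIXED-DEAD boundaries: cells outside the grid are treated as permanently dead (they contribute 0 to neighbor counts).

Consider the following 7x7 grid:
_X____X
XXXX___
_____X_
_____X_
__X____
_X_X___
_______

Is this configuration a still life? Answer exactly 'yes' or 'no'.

Compute generation 1 and compare to generation 0 (given above):
Generation 1:
XX_____
XXX____
_XX_X__
_______
__X____
__X____
_______
Cell (0,0) differs: gen0=0 vs gen1=1 -> NOT a still life.

Answer: no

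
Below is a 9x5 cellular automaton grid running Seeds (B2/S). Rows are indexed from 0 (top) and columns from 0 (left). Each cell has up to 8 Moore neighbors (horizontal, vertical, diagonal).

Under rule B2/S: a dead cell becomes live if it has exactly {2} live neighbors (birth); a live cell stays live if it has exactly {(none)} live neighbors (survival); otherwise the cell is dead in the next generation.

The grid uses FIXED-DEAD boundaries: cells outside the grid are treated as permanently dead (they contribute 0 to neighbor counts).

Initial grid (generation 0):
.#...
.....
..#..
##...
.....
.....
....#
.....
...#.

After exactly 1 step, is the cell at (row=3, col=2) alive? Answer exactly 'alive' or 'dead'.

Simulating step by step:
Generation 0 (given above): 6 live cells
Generation 1: 8 live cells
.....
.##..
#....
..#..
##...
.....
.....
...##
.....

Cell (3,2) at generation 1: 1 -> alive

Answer: alive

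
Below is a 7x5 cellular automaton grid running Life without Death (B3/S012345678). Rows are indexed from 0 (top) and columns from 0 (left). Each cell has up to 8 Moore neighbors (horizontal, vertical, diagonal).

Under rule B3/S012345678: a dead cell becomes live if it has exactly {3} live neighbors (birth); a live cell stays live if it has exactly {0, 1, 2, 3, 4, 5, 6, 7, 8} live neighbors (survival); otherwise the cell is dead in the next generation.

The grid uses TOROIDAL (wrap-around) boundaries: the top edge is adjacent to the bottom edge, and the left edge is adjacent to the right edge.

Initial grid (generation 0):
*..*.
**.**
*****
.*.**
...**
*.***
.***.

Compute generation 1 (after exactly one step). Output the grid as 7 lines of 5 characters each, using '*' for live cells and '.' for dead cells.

Answer: *..*.
**.**
*****
.*.**
.*.**
*.***
.***.

Derivation:
Simulating step by step:
Generation 0 (given above): 23 live cells
Generation 1: 24 live cells
(generation 1 grid is the final answer)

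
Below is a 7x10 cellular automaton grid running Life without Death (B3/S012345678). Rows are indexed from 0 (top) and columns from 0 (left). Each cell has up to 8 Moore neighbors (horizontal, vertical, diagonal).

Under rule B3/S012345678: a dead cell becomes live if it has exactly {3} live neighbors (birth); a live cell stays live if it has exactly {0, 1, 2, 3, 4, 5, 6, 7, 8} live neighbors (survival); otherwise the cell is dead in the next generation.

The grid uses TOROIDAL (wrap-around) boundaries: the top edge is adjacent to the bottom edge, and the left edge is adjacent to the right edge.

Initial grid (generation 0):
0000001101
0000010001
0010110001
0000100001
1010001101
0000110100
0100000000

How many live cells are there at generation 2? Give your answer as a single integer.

Simulating step by step:
Generation 0 (given above): 20 live cells
Generation 1: 37 live cells
1000001111
1000110001
1011110011
0100101001
1011101101
1100110110
0100010110
Generation 2: 41 live cells
1100101111
1000110001
1011111011
0100101001
1011101101
1100110110
0100110110
Population at generation 2: 41

Answer: 41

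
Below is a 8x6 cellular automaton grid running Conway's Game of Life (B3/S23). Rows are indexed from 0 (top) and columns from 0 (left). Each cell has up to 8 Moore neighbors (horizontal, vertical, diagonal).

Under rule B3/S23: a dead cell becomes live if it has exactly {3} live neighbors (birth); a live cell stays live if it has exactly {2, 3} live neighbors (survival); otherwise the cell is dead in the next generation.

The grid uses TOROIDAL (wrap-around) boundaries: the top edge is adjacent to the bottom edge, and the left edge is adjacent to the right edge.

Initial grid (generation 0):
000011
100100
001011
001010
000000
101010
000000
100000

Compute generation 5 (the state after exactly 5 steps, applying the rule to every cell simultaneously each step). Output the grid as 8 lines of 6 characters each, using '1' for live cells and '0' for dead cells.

Answer: 001010
010010
011100
010000
100000
001100
000100
000100

Derivation:
Simulating step by step:
Generation 0 (given above): 13 live cells
Generation 1: 16 live cells
100011
100100
011011
000011
010001
000000
010001
000001
Generation 2: 13 live cells
100010
001100
011000
011100
100011
000000
100000
000000
Generation 3: 14 live cells
000100
001100
000000
000111
111111
100000
000000
000001
Generation 4: 13 live cells
001110
001100
001000
010000
011000
101110
000000
000000
Generation 5: 13 live cells
(generation 5 grid is the final answer)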